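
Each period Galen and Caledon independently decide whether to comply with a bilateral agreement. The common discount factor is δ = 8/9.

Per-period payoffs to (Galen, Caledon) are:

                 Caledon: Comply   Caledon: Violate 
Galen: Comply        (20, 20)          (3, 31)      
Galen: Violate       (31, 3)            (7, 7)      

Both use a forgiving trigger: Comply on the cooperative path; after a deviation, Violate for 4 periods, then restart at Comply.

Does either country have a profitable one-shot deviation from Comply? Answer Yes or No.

No

A one-shot deviation gives 31 now, then 7 for 4 periods, then back to 20.
Gain from deviating: (31−20) today; loss: (20−7) in each of the next 4 periods.
No-deviation condition: (20−7)(δ+…+δ^4) ≥ 31−20, i.e. δ+…+δ^4 ≥ 11/13.
At δ = 8/9: δ+…+δ^4 = 3.0056 ≥ 0.8462.
So cooperation is sustainable.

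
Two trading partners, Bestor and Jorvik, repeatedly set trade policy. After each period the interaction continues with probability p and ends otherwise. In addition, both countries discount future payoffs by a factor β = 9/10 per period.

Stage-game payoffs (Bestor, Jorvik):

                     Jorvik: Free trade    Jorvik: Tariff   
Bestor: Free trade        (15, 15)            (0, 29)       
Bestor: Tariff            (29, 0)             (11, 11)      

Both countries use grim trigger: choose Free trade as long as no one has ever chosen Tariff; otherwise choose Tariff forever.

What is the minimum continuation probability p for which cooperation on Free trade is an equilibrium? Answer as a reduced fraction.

70/81

Expected continuation weight on next period's payoff is β·p = 9/10·p, which plays the role of the discount factor.
Cooperation requires 9/10·p ≥ (29−15)/(29−11) = 7/9, hence p ≥ 70/81.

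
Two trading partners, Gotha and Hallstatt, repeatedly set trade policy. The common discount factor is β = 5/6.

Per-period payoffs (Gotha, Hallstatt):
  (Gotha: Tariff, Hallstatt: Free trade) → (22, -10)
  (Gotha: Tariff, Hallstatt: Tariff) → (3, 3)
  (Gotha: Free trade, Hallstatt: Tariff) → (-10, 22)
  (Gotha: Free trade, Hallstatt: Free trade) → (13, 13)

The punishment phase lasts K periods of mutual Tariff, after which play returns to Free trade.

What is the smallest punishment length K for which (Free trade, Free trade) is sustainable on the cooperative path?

2

Need Σ_{k=1}^{K} β^k ≥ (22−13)/(13−3) = 0.9000 at β = 5/6.
At K = 1 the sum is 0.8333 < 0.9000; at K = 2 it is 1.5278 ≥ 0.9000.
So the minimum punishment length is K = 2.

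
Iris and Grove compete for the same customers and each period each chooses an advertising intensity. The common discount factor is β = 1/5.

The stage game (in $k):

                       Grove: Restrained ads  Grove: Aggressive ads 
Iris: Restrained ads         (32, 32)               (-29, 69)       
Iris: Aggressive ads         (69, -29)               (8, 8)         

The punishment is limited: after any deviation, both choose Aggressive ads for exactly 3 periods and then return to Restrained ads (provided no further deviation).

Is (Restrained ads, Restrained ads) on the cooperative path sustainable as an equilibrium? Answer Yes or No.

No

IC: β+…+β^3 ≥ (69−32)/(32−8) = 37/24.
At β = 1/5: partial sum = 0.2480 < 1.5417. Cooperation not sustainable.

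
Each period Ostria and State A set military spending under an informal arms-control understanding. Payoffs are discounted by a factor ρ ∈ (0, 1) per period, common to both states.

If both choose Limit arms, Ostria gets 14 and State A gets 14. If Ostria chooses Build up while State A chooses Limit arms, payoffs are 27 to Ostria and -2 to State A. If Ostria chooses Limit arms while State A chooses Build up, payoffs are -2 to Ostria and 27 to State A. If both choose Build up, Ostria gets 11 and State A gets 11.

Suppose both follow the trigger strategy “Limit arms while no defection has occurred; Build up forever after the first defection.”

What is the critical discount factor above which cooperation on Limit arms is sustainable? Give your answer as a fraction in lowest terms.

Under grim trigger the critical discount factor is (T−C)/(T−P) with T = 27, C = 14, P = 11.
ρ* = (27−14)/(27−11) = 13/16.

13/16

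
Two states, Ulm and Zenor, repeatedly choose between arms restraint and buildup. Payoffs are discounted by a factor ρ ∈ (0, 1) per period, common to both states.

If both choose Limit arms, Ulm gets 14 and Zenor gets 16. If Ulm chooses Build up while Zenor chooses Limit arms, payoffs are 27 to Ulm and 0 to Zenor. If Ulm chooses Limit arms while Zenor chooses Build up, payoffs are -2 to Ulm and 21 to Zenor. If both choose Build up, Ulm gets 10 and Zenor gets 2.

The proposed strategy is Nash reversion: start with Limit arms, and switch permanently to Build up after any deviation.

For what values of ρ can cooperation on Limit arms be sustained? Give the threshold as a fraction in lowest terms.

Ulm: cooperation gives 14 each period; deviation gives 27 once then 10 forever.
  14/(1−ρ) ≥ 27 + 10ρ/(1−ρ) ⇒ ρ ≥ 13/17.
Zenor: cooperation gives 16 each period; deviation gives 21 once then 2 forever.
  ρ ≥ 5/19.
Both must hold, so the binding constraint is Ulm's: ρ ≥ 13/17.

13/17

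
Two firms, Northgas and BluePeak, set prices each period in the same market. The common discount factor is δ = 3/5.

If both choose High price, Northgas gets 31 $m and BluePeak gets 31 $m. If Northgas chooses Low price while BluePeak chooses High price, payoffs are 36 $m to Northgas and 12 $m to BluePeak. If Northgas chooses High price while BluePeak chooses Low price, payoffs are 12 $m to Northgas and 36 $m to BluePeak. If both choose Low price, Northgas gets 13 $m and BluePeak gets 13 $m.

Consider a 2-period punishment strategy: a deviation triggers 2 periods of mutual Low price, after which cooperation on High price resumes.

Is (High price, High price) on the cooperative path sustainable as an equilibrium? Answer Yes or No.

Comparing payoff streams over the 3 periods until play realigns: cooperate → 31(1+δ+…+δ^2); deviate → 36 + 13(δ+…+δ^2).
Cooperation is sustained iff (31−13)(δ+…+δ^2) ≥ 36−31.
δ+…+δ^2 = 3/5·(1−(3/5)^2)/(1−3/5) = 0.9600, and (36−31)/(31−13) = 0.2778.
0.9600 ≥ 0.2778, so cooperation is sustainable.

Yes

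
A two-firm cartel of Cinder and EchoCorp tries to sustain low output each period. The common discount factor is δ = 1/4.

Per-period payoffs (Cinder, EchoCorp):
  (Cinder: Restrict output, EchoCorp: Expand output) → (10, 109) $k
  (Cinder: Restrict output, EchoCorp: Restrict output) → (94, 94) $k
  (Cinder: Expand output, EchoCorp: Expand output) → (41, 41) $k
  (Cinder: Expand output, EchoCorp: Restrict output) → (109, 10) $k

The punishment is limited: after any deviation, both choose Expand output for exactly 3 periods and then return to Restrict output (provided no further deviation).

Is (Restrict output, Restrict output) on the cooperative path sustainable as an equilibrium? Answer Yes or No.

Yes

IC: δ+…+δ^3 ≥ (109−94)/(94−41) = 15/53.
At δ = 1/4: partial sum = 0.3281 ≥ 0.2830. Cooperation sustainable.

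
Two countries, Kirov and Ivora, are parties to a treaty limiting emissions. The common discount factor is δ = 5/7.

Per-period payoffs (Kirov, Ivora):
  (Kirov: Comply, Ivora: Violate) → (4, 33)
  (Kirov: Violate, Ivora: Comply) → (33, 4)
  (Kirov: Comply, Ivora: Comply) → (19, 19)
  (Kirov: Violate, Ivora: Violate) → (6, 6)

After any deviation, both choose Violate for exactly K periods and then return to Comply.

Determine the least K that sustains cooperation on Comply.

2

No profitable deviation requires (19−6)(δ+…+δ^K) ≥ 33−19, i.e. δ+…+δ^K ≥ 14/13 ≈ 1.0769.
With δ = 5/7, the partial sums are K=1: 0.7143, K=2: 1.2245.
K = 2 is the first length at which the sum reaches 1.0769.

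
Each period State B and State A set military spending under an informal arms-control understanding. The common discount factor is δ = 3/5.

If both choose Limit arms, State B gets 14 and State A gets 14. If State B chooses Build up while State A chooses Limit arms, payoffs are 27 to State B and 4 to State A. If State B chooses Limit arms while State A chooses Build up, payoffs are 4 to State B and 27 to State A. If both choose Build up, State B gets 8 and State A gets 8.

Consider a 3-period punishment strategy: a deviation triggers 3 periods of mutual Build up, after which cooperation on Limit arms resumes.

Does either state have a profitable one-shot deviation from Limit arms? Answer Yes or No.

IC: δ+…+δ^3 ≥ (27−14)/(14−8) = 13/6.
At δ = 3/5: partial sum = 1.1760 < 2.1667. Cooperation not sustainable.

Yes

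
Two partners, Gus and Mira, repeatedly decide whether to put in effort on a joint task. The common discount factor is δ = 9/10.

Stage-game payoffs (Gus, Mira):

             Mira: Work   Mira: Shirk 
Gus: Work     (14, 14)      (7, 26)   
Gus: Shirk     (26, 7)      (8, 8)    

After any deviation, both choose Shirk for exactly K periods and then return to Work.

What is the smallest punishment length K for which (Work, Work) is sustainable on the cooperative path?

Need Σ_{k=1}^{K} δ^k ≥ (26−14)/(14−8) = 2.0000 at δ = 9/10.
At K = 2 the sum is 1.7100 < 2.0000; at K = 3 it is 2.4390 ≥ 2.0000.
So the minimum punishment length is K = 3.

3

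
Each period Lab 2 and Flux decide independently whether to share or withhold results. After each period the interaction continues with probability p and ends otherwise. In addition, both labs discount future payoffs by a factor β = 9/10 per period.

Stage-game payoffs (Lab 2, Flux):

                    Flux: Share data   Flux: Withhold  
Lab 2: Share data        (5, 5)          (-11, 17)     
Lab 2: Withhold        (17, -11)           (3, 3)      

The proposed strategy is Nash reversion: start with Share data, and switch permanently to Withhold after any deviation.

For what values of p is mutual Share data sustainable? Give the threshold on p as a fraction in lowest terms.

20/21

Expected continuation weight on next period's payoff is β·p = 9/10·p, which plays the role of the discount factor.
Cooperation requires 9/10·p ≥ (17−5)/(17−3) = 6/7, hence p ≥ 20/21.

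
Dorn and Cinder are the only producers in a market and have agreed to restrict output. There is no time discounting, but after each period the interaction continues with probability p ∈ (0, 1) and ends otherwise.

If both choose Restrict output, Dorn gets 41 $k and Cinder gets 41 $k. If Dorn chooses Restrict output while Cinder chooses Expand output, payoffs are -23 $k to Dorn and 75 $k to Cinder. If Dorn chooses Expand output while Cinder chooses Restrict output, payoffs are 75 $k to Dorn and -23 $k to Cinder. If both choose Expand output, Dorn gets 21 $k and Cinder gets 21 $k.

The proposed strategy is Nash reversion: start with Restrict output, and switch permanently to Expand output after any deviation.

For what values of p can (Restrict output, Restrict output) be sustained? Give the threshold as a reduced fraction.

17/27

With no time discounting, the continuation probability p plays the role of the discount factor.
Grim-trigger IC: 41/(1−p) ≥ 75 + 21p/(1−p) ⇒ p ≥ (75−41)/(75−21) = 17/27.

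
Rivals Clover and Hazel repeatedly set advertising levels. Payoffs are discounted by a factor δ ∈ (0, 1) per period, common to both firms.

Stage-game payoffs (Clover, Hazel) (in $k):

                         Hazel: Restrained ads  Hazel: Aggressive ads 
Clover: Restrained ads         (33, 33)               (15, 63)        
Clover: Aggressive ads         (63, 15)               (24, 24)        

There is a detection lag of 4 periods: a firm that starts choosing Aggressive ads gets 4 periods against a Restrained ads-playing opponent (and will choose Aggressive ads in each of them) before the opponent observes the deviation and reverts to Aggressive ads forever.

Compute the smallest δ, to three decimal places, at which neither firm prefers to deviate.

0.937

The best deviation is to choose Aggressive ads for all 4 undetected periods, earning 63 each, then 24 forever once detected.
Deviation value: 63(1−δ^4)/(1−δ) + 24δ^4/(1−δ); cooperation value: 33/(1−δ).
IC: 33 ≥ 63(1−δ^4) + 24δ^4 = 63 − 39δ^4.
So δ^4 ≥ 30/39 = 10/13, giving δ ≥ (10/13)^(1/4) ≈ 0.937.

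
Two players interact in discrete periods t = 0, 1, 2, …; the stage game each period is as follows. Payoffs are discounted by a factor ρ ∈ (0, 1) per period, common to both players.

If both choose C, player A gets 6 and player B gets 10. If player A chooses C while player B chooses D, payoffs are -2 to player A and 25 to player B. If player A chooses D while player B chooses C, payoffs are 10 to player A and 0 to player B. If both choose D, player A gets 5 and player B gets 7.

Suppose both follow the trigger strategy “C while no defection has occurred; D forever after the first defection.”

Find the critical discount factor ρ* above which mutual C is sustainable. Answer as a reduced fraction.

5/6

player A's threshold: (10−6)/(10−5) = 4/5.
player B's threshold: (25−10)/(25−7) = 5/6.
4/5 < 5/6, so player B binds and ρ* = 5/6.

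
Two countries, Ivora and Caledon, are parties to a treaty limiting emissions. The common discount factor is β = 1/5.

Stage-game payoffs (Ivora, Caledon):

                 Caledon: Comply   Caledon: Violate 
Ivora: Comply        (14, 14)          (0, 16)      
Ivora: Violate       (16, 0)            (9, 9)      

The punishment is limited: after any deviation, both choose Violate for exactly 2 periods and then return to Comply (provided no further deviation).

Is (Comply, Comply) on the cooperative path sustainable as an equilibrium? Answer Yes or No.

No

Comparing payoff streams over the 3 periods until play realigns: cooperate → 14(1+β+…+β^2); deviate → 16 + 9(β+…+β^2).
Cooperation is sustained iff (14−9)(β+…+β^2) ≥ 16−14.
β+…+β^2 = 1/5·(1−(1/5)^2)/(1−1/5) = 0.2400, and (16−14)/(14−9) = 0.4000.
0.2400 < 0.4000, so cooperation is not sustainable.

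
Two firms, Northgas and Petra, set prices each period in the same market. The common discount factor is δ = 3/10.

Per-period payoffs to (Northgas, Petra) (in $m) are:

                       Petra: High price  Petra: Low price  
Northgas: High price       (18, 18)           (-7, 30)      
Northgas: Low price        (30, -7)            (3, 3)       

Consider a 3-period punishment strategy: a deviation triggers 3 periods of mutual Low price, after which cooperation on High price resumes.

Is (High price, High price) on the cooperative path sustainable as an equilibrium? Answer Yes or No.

IC: δ+…+δ^3 ≥ (30−18)/(18−3) = 4/5.
At δ = 3/10: partial sum = 0.4170 < 0.8000. Cooperation not sustainable.

No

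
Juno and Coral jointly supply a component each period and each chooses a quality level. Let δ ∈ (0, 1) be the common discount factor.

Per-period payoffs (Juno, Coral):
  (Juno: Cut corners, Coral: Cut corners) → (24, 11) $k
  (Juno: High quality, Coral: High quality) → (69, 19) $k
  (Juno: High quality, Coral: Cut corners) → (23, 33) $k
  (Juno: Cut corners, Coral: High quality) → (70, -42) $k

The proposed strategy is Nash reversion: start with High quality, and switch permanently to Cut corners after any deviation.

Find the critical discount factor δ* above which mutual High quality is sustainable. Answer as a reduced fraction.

7/11

Juno: cooperation gives 69 each period; deviation gives 70 once then 24 forever.
  69/(1−δ) ≥ 70 + 24δ/(1−δ) ⇒ δ ≥ 1/46.
Coral: cooperation gives 19 each period; deviation gives 33 once then 11 forever.
  δ ≥ 14/22 = 7/11.
Both must hold, so the binding constraint is Coral's: δ ≥ 7/11.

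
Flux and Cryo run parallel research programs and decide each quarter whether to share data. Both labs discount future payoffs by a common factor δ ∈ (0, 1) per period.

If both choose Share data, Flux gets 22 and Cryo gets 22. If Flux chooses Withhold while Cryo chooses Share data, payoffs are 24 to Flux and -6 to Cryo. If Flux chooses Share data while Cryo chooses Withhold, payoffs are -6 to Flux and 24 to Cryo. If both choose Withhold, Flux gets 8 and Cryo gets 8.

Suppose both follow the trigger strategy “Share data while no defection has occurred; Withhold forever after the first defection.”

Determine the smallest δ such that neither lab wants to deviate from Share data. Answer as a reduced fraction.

Cooperation forever yields 22 each period: 22/(1−δ).
Deviating yields 24 once, then 8 forever: 24 + 8δ/(1−δ).
No profitable deviation requires 22/(1−δ) ≥ 24 + 8δ/(1−δ).
Multiplying by (1−δ): 22 ≥ 24(1−δ) + 8δ = 24 − 16δ.
So 16δ ≥ 2, i.e. δ ≥ 2/16 = 1/8.

1/8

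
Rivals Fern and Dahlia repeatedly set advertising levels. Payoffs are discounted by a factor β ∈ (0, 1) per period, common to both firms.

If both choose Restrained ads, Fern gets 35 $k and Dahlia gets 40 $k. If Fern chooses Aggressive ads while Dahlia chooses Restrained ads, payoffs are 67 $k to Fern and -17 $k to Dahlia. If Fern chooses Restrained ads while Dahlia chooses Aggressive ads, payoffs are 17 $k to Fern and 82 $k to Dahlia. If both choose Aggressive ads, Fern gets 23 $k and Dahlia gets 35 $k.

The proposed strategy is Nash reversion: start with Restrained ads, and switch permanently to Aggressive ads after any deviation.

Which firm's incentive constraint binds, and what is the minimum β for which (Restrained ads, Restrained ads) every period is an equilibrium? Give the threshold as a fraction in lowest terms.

Dahlia; β ≥ 42/47

For Fern: deviation gain 67−35 = 32, per-period punishment loss 35−23 = 12. IC gives β ≥ 32/44 = 8/11.
For Dahlia: gain 42, loss 5 per period, so β ≥ 42/47.
The tighter constraint is Dahlia's, so cooperation needs β ≥ 42/47.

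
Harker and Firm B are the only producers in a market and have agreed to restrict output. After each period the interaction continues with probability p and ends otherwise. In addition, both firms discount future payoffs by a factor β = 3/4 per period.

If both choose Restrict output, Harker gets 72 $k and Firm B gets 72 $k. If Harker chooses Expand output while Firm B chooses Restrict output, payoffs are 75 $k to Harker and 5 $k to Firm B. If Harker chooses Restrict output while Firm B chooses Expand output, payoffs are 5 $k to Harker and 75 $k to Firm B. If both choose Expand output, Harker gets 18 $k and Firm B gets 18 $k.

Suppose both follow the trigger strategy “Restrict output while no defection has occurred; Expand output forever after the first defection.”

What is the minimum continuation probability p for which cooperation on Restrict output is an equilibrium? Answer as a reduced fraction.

Expected continuation weight on next period's payoff is β·p = 3/4·p, which plays the role of the discount factor.
Cooperation requires 3/4·p ≥ (75−72)/(75−18) = 1/19, hence p ≥ 4/57.

4/57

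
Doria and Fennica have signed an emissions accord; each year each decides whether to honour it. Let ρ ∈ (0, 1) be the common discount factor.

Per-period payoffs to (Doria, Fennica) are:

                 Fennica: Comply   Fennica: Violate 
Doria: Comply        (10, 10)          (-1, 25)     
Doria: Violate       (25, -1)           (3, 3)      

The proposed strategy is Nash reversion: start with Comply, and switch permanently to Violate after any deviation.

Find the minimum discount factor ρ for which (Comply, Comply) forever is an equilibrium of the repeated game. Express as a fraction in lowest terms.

10/(1−ρ) ≥ 25 + 3ρ/(1−ρ)
10 ≥ 25 − 22ρ
ρ ≥ 15/22.

15/22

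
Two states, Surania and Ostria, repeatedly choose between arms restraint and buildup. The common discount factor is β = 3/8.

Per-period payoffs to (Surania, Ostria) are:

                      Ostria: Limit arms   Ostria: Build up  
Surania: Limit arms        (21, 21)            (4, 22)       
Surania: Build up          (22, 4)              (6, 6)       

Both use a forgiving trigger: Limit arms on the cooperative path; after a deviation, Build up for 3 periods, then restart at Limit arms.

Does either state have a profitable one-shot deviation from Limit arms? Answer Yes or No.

IC: β+…+β^3 ≥ (22−21)/(21−6) = 1/15.
At β = 3/8: partial sum = 0.5684 ≥ 0.0667. Cooperation sustainable.

No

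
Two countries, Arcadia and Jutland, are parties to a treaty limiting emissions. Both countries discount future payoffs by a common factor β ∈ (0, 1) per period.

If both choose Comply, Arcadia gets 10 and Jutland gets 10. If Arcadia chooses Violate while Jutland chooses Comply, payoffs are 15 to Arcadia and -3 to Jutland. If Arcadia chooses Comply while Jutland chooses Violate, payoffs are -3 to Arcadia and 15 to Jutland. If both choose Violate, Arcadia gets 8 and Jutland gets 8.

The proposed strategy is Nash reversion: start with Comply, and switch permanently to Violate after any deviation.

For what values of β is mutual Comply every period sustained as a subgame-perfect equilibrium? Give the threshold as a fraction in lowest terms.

5/7

Cooperation forever yields 10 each period: 10/(1−β).
Deviating yields 15 once, then 8 forever: 15 + 8β/(1−β).
No profitable deviation requires 10/(1−β) ≥ 15 + 8β/(1−β).
Multiplying by (1−β): 10 ≥ 15(1−β) + 8β = 15 − 7β.
So 7β ≥ 5, i.e. β ≥ 5/7.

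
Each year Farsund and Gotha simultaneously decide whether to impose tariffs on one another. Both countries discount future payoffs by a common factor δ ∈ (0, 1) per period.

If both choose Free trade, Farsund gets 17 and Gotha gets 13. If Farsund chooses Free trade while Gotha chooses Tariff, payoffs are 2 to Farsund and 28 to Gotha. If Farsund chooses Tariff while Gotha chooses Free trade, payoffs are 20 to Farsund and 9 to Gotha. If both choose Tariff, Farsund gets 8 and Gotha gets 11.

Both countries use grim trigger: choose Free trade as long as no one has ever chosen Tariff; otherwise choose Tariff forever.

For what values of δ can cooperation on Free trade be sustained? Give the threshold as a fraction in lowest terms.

Farsund: cooperation gives 17 each period; deviation gives 20 once then 8 forever.
  17/(1−δ) ≥ 20 + 8δ/(1−δ) ⇒ δ ≥ 3/12 = 1/4.
Gotha: cooperation gives 13 each period; deviation gives 28 once then 11 forever.
  δ ≥ 15/17.
Both must hold, so the binding constraint is Gotha's: δ ≥ 15/17.

15/17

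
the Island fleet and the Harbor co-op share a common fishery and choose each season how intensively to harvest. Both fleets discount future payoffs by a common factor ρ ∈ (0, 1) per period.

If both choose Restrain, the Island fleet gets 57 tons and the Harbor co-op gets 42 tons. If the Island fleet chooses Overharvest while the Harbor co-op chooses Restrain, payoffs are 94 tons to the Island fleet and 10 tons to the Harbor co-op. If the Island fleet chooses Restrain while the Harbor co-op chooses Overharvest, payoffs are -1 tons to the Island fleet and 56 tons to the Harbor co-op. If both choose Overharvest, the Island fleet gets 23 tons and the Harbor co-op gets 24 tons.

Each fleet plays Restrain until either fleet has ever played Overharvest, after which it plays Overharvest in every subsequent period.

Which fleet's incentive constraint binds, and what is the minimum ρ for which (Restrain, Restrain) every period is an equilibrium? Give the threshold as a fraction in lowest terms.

the Island fleet; ρ ≥ 37/71

For the Island fleet: deviation gain 94−57 = 37, per-period punishment loss 57−23 = 34. IC gives ρ ≥ 37/71.
For the Harbor co-op: gain 14, loss 18 per period, so ρ ≥ 14/32 = 7/16.
The tighter constraint is the Island fleet's, so cooperation needs ρ ≥ 37/71.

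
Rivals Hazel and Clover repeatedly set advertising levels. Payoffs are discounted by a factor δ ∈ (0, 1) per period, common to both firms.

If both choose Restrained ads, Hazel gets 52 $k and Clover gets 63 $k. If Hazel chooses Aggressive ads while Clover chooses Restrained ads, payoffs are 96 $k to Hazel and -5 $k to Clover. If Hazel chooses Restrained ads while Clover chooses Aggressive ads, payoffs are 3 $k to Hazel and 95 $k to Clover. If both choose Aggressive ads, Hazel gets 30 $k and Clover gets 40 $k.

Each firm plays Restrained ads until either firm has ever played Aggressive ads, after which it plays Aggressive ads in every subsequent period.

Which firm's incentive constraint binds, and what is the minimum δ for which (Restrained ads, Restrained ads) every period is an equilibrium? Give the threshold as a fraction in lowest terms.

Hazel; δ ≥ 2/3

Hazel's threshold: (96−52)/(96−30) = 2/3.
Clover's threshold: (95−63)/(95−40) = 32/55.
2/3 > 32/55, so Hazel binds and δ* = 2/3.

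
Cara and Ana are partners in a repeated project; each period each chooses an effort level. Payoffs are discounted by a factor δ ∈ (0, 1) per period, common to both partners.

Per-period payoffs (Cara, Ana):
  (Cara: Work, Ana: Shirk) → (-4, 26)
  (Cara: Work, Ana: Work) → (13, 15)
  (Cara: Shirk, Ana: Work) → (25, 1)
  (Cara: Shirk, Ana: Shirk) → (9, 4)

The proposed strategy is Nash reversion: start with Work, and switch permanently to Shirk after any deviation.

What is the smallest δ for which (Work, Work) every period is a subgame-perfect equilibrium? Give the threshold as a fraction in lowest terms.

Cara: cooperation gives 13 each period; deviation gives 25 once then 9 forever.
  13/(1−δ) ≥ 25 + 9δ/(1−δ) ⇒ δ ≥ 12/16 = 3/4.
Ana: cooperation gives 15 each period; deviation gives 26 once then 4 forever.
  δ ≥ 11/22 = 1/2.
Both must hold, so the binding constraint is Cara's: δ ≥ 3/4.

3/4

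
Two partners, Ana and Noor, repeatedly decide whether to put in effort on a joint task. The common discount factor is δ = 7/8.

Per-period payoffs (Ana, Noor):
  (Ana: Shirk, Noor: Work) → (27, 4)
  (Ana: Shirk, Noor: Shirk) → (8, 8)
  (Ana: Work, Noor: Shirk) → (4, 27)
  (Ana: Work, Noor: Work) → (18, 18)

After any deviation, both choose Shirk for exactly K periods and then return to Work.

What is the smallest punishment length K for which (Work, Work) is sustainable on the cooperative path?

No profitable deviation requires (18−8)(δ+…+δ^K) ≥ 27−18, i.e. δ+…+δ^K ≥ 9/10 ≈ 0.9000.
With δ = 7/8, the partial sums are K=1: 0.8750, K=2: 1.6406.
K = 2 is the first length at which the sum reaches 0.9000.

2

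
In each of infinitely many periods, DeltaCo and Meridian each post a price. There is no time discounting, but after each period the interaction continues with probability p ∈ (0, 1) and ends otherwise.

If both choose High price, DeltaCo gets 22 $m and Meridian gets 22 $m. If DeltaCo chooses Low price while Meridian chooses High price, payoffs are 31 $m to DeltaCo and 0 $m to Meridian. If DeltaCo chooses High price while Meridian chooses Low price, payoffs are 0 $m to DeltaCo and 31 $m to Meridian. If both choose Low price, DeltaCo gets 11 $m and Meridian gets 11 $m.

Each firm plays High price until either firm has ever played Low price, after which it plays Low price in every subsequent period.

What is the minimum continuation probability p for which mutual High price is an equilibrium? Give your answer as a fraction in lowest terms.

Expected cooperation value is 22 + p·22 + p²·22 + … = 22/(1−p); deviation gives 31 + p·11/(1−p).
22 ≥ 31(1−p) + 11p ⇒ 20p ≥ 9 ⇒ p ≥ 9/20.

9/20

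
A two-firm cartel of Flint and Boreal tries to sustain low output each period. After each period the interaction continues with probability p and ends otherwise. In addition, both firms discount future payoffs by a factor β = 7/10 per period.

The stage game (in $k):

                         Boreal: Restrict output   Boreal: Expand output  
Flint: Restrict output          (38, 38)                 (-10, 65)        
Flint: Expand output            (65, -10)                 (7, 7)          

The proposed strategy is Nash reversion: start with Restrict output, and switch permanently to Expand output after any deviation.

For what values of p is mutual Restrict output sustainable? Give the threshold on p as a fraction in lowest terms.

135/203

With continuation probability p and discount β, the effective per-period discount factor is βp.
Grim-trigger IC: βp ≥ (65−38)/(65−7) = 27/58.
So p ≥ (27/58)/(7/10) = 135/203.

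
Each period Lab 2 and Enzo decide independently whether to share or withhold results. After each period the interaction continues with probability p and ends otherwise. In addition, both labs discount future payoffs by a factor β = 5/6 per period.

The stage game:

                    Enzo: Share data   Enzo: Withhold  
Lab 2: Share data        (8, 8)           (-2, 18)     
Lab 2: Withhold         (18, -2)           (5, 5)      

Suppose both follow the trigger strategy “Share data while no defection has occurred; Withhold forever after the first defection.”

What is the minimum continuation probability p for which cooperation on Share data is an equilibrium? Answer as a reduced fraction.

Expected continuation weight on next period's payoff is β·p = 5/6·p, which plays the role of the discount factor.
Cooperation requires 5/6·p ≥ (18−8)/(18−5) = 10/13, hence p ≥ 12/13.

12/13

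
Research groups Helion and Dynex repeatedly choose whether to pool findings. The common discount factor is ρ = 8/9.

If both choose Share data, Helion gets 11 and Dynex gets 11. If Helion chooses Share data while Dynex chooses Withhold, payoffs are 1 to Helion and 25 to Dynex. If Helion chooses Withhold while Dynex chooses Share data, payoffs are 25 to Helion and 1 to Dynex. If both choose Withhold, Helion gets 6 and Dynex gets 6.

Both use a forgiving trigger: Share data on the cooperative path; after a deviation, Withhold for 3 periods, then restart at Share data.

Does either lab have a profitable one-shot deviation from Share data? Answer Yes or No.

A one-shot deviation gives 25 now, then 6 for 3 periods, then back to 11.
Gain from deviating: (25−11) today; loss: (11−6) in each of the next 3 periods.
No-deviation condition: (11−6)(ρ+…+ρ^3) ≥ 25−11, i.e. ρ+…+ρ^3 ≥ 14/5.
At ρ = 8/9: ρ+…+ρ^3 = 2.3813 < 2.8000.
So cooperation is not sustainable.

Yes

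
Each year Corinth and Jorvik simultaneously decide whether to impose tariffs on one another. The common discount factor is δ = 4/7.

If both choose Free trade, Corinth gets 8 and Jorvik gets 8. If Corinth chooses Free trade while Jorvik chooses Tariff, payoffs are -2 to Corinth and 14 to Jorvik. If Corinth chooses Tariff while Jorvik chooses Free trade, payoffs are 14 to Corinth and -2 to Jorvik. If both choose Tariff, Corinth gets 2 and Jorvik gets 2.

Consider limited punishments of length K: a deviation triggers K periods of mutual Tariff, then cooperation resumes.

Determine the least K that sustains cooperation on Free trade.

Need Σ_{k=1}^{K} δ^k ≥ (14−8)/(8−2) = 1.0000 at δ = 4/7.
At K = 2 the sum is 0.8980 < 1.0000; at K = 3 it is 1.0845 ≥ 1.0000.
So the minimum punishment length is K = 3.

3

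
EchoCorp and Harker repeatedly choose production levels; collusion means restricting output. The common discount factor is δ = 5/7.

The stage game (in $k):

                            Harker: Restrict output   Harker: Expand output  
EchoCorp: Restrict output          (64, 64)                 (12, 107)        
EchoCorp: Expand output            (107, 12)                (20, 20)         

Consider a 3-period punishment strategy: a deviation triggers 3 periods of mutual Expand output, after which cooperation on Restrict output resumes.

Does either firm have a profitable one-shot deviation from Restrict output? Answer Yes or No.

No

IC: δ+…+δ^3 ≥ (107−64)/(64−20) = 43/44.
At δ = 5/7: partial sum = 1.5889 ≥ 0.9773. Cooperation sustainable.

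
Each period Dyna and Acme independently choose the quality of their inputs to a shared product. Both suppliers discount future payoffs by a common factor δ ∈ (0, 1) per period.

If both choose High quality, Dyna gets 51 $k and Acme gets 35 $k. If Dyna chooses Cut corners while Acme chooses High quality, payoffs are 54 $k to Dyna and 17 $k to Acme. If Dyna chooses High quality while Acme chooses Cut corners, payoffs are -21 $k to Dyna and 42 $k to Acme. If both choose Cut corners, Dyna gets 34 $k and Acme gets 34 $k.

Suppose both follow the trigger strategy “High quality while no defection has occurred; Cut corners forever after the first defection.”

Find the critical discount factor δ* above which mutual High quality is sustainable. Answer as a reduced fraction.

For Dyna: deviation gain 54−51 = 3, per-period punishment loss 51−34 = 17. IC gives δ ≥ 3/20.
For Acme: gain 7, loss 1 per period, so δ ≥ 7/8.
The tighter constraint is Acme's, so cooperation needs δ ≥ 7/8.

7/8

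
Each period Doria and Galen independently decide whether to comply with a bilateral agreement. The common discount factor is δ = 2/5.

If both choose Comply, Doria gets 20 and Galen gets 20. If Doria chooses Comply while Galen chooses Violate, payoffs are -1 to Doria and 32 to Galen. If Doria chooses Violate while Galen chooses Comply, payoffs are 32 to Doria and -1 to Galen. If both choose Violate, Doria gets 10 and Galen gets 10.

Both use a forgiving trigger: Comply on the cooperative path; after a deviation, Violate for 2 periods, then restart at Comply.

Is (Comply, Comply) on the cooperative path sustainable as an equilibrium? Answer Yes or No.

IC: δ+…+δ^2 ≥ (32−20)/(20−10) = 6/5.
At δ = 2/5: partial sum = 0.5600 < 1.2000. Cooperation not sustainable.

No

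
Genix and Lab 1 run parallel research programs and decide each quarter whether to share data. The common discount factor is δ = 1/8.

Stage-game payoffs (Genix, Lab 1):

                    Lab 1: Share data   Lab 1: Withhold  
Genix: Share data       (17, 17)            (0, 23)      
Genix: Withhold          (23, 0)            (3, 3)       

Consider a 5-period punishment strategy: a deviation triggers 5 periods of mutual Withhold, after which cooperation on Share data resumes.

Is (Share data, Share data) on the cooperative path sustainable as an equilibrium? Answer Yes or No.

No

IC: δ+…+δ^5 ≥ (23−17)/(17−3) = 3/7.
At δ = 1/8: partial sum = 0.1429 < 0.4286. Cooperation not sustainable.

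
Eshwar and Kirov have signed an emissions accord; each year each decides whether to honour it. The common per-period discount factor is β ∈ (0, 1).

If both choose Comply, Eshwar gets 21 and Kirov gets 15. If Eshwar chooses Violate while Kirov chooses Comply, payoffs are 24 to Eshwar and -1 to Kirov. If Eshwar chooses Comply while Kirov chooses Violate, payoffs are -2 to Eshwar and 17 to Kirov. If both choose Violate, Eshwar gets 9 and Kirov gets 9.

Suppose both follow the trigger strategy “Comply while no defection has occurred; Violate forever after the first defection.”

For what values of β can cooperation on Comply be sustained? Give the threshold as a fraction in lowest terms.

1/4

For Eshwar: deviation gain 24−21 = 3, per-period punishment loss 21−9 = 12. IC gives β ≥ 3/15 = 1/5.
For Kirov: gain 2, loss 6 per period, so β ≥ 2/8 = 1/4.
The tighter constraint is Kirov's, so cooperation needs β ≥ 1/4.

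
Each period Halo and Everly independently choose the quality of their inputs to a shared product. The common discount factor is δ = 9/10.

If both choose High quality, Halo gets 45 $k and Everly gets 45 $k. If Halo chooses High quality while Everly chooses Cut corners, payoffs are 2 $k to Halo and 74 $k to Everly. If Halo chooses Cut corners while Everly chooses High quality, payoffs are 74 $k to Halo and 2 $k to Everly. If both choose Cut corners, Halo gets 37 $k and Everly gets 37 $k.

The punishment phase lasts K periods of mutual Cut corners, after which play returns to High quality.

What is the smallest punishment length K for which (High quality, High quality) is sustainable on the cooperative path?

IC: δ(1−δ^K)/(1−δ) ≥ (74−45)/(45−37) = 29/8.
With δ = 9/10: need 1 − δ^K ≥ 29/8·(1−9/10)/(9/10), i.e. δ^K ≤ 0.5972.
Since (9/10)^4 = 0.6561 and (9/10)^5 = 0.5905, the smallest such K is 5.

5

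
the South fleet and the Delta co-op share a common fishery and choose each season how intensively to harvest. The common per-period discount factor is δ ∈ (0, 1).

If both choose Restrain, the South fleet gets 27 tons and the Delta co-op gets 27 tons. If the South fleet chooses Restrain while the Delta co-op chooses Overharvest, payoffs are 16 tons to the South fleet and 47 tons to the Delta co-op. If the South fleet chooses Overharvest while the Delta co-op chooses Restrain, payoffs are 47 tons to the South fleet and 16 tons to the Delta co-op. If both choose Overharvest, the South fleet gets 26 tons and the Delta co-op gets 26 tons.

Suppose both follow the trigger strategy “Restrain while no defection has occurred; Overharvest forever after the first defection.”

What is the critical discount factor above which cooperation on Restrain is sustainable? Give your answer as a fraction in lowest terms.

20/21

27/(1−δ) ≥ 47 + 26δ/(1−δ)
27 ≥ 47 − 21δ
δ ≥ 20/21.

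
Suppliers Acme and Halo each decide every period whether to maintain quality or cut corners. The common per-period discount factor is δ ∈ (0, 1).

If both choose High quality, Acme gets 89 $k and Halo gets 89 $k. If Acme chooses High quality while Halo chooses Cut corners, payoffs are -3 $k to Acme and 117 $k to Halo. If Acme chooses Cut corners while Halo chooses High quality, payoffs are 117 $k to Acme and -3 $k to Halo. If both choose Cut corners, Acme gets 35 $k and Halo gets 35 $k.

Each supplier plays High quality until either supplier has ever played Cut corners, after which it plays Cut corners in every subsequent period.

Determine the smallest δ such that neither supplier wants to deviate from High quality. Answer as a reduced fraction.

14/41

One-period gain from deviating is 117 − 89 = 28. The loss is 89 − 35 = 54 in every subsequent period, with present value 54·δ/(1−δ).
Deviation is unprofitable when 54·δ/(1−δ) ≥ 28, i.e. δ/(1−δ) ≥ 14/27.
Equivalently δ ≥ 28/(28+54) = 14/41.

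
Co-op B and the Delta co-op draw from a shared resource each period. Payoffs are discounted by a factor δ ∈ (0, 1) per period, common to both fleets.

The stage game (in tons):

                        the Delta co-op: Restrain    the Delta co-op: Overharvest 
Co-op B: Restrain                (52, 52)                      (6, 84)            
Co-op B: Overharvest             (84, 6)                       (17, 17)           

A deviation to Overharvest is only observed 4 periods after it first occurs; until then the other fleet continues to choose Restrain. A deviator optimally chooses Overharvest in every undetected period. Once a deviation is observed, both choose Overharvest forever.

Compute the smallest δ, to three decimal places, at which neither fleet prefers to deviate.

Deviating for the 4 undetected periods gains 84−52 = 32 per period over cooperation, then loses 52−17 = 35 per period forever once punishment starts.
Gain: 32(1 + δ + … + δ^3); loss: 35·δ^4/(1−δ).
No profitable deviation ⇔ 32(1−δ^4) ≤ 35·δ^4, i.e. δ^4 ≥ 32/(32+35) = 32/67.
Hence δ ≥ (32/67)^(1/4) ≈ 0.831.

0.831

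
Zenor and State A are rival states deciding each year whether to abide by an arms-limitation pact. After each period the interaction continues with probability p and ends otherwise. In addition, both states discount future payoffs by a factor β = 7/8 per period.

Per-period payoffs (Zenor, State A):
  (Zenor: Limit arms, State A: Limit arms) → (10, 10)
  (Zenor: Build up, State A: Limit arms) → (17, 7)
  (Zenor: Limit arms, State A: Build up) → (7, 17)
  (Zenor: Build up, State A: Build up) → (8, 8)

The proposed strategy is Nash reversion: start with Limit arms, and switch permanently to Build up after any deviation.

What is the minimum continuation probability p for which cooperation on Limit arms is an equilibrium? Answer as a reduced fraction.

With continuation probability p and discount β, the effective per-period discount factor is βp.
Grim-trigger IC: βp ≥ (17−10)/(17−8) = 7/9.
So p ≥ (7/9)/(7/8) = 8/9.

8/9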